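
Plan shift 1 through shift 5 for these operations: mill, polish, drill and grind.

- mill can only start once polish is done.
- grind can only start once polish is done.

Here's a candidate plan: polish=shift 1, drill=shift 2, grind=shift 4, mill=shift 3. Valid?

Yes

grind can only start once polish is done — holds.
mill can only start once polish is done — holds.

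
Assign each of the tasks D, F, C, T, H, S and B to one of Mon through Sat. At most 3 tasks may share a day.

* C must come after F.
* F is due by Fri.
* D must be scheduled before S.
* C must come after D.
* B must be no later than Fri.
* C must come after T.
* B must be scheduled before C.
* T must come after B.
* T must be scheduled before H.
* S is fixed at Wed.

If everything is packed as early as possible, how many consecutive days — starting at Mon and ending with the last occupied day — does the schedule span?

The precedence chain requires at least 3 distinct days.
With at most 3 per day and 7 tasks, at least 3 days are needed.
3 works (last occupied day: Wed): for example B -> Mon; T -> Tue; F -> Mon; D -> Mon; S -> Wed; H -> Wed; C -> Wed.

3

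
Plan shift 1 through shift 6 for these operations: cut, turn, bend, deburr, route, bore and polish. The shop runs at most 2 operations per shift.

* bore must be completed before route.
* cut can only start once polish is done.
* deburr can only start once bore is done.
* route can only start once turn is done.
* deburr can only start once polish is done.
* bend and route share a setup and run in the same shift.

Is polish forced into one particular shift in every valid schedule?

No

polish can be shift 1 (e.g. bore -> shift 1, route -> shift 3, polish -> shift 1, bend -> shift 3, deburr -> shift 2, turn -> shift 2, cut -> shift 4) or shift 2 (e.g. turn -> shift 1, cut -> shift 3, deburr -> shift 3, bore -> shift 1, polish -> shift 2, bend -> shift 4, route -> shift 4).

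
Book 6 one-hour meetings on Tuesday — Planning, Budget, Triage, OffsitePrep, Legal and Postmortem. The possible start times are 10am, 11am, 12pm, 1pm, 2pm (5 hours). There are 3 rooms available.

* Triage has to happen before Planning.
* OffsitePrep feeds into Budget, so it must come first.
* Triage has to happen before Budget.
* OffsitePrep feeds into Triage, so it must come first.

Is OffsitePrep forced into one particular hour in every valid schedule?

No

OffsitePrep can be 10am (e.g. Planning in 12pm, Triage in 11am, Postmortem in 10am, OffsitePrep in 10am, Budget in 12pm, Legal in 10am) or 11am (e.g. Legal=10am; Postmortem=10am; Planning=1pm; Budget=1pm; Triage=12pm; OffsitePrep=11am).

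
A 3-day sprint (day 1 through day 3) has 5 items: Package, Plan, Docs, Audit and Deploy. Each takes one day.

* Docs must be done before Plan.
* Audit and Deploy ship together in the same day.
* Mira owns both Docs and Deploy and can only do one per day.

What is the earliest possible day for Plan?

day 2

Precedence pushes Plan to at least day 2.
Plan at day 2 is achievable: Plan -> day 2, Package -> day 1, Docs -> day 1, Audit -> day 2, Deploy -> day 2.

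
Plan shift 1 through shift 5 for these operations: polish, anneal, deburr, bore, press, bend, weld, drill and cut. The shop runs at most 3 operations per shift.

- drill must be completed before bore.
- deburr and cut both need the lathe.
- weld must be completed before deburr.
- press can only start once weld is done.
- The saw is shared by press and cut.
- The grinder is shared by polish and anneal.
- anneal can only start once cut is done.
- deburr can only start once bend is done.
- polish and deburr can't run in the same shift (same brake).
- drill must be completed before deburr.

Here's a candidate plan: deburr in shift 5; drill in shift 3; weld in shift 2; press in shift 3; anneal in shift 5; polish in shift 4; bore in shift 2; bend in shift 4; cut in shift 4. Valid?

No — it violates: drill must be completed before bore

press can only start once weld is done — holds.
deburr can only start once bend is done — holds.
The grinder is shared by polish and anneal — holds.
deburr and cut both need the lathe — holds.
The saw is shared by press and cut — holds.
anneal can only start once cut is done — holds.
The shop runs at most 3 operations per shift — holds.
polish and deburr can't run in the same shift (same brake) — holds.
weld must be completed before deburr — holds.
drill must be completed before deburr — holds.
drill must be completed before bore — violated.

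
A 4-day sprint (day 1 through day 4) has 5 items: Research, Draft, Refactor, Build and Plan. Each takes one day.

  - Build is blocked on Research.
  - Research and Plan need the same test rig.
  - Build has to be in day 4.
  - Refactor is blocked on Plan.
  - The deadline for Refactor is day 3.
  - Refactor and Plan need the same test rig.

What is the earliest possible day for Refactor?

Precedence pushes Refactor to at least day 2; Refactor's own window allows nothing later than day 3.
Refactor at day 2 is achievable: Build -> day 4, Research -> day 2, Refactor -> day 2, Draft -> day 1, Plan -> day 1.

day 2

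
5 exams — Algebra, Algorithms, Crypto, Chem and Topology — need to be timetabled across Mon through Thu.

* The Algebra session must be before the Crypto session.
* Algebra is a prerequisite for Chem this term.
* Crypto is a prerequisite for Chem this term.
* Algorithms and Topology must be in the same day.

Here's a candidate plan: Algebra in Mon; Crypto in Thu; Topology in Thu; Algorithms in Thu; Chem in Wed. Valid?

Algebra is a prerequisite for Chem this term — holds.
Algorithms and Topology must be in the same day — holds.
The Algebra session must be before the Crypto session — holds.
Crypto is a prerequisite for Chem this term — violated.

Invalid. Crypto is a prerequisite for Chem this term.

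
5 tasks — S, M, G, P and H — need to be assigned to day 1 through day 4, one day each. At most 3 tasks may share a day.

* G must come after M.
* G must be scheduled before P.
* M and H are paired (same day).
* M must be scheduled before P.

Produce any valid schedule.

G in day 2, P in day 3, H in day 1, M in day 1, S in day 1

Checking: M(day 1) before P(day 3); G(day 2) before P(day 3); M(day 1) before G(day 2); M = H = day 1; max 3 per day (cap 3).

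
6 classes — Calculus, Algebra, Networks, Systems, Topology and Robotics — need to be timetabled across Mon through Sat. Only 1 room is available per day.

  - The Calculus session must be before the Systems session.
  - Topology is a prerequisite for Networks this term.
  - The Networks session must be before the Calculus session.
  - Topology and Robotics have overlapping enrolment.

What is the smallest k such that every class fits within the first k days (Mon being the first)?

The precedence chain requires at least 4 distinct days.
With at most 1 per day and 6 classes, at least 6 days are needed.
6 works (last occupied day: Sat): for example Calculus -> Wed, Systems -> Thu, Topology -> Mon, Networks -> Tue, Robotics -> Sat, Algebra -> Fri.

6 days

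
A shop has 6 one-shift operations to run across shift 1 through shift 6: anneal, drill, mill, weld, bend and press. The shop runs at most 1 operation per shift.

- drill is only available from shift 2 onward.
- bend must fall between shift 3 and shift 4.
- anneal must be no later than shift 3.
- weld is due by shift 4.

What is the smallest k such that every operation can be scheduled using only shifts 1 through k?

With at most 1 per shift and 6 operations, at least 6 shifts are needed.
bend can't be placed before shift 3, so the schedule must run through at least shift 3.
6 works (last occupied shift: shift 6): for example weld in shift 2, anneal in shift 1, drill in shift 4, bend in shift 3, press in shift 6, mill in shift 5.

6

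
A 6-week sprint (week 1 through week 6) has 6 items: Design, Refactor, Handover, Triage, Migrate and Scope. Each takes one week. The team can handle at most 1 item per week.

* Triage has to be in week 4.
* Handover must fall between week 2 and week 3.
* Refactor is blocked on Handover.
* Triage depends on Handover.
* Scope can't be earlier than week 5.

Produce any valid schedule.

Design -> week 1; Handover -> week 2; Migrate -> week 6; Refactor -> week 3; Triage -> week 4; Scope -> week 5

Checking: Handover(week 2) before Triage(week 4); Handover(week 2) before Refactor(week 3); Handover=week 2 in [week 2,week 3]; Scope=week 5 in [week 5,week 6]; Triage=week 4 in [week 4,week 4]; max 1 per week (cap 1).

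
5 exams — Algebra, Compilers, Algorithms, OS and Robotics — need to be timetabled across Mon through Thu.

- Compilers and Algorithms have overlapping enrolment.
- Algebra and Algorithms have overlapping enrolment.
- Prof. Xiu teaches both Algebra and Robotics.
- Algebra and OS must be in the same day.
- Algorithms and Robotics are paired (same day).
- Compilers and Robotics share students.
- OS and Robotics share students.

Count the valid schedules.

36

Splitting on Algebra: it can be Mon (9), Tue (9), Wed (9), Thu (9). Listing each branch's schedules as (Compilers, Algorithms, OS, Robotics):
Algebra=Mon: (Mon,Tue,Mon,Tue) (Mon,Wed,Mon,Wed) (Mon,Thu,Mon,Thu) (Tue,Wed,Mon,Wed) (Tue,Thu,Mon,Thu) (Wed,Tue,Mon,Tue) (Wed,Thu,Mon,Thu) (Thu,Tue,Mon,Tue) (Thu,Wed,Mon,Wed) — 9.
Algebra=Tue: (Mon,Wed,Tue,Wed) (Mon,Thu,Tue,Thu) (Tue,Mon,Tue,Mon) (Tue,Wed,Tue,Wed) (Tue,Thu,Tue,Thu) (Wed,Mon,Tue,Mon) (Wed,Thu,Tue,Thu) (Thu,Mon,Tue,Mon) (Thu,Wed,Tue,Wed) — 9.
Algebra=Wed: (Mon,Tue,Wed,Tue) (Mon,Thu,Wed,Thu) (Tue,Mon,Wed,Mon) (Tue,Thu,Wed,Thu) (Wed,Mon,Wed,Mon) (Wed,Tue,Wed,Tue) (Wed,Thu,Wed,Thu) (Thu,Mon,Wed,Mon) (Thu,Tue,Wed,Tue) — 9.
Algebra=Thu: (Mon,Tue,Thu,Tue) (Mon,Wed,Thu,Wed) (Tue,Mon,Thu,Mon) (Tue,Wed,Thu,Wed) (Wed,Mon,Thu,Mon) (Wed,Tue,Thu,Tue) (Thu,Mon,Thu,Mon) (Thu,Tue,Thu,Tue) (Thu,Wed,Thu,Wed) — 9.
Summing: 9 + 9 + 9 + 9 = 36.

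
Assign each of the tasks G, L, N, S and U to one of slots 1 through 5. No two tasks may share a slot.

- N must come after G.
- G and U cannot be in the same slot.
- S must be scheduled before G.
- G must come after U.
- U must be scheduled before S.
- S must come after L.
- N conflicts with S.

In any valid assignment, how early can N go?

5

Precedence pushes N to at least 4.
N at 5 is achievable: N -> 5, G -> 4, S -> 3, L -> 2, U -> 1.
Nothing earlier works — the conflict and capacity constraints rule out every slot before 5.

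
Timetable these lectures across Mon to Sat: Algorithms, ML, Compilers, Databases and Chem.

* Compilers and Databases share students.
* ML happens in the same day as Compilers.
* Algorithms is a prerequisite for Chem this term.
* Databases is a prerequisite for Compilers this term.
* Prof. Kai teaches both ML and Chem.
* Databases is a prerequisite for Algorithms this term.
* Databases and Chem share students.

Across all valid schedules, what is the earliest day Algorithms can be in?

Precedence pushes Algorithms to at least Tue; downstream work caps Algorithms at Fri.
Algorithms at Tue is achievable: ML in Tue, Databases in Mon, Compilers in Tue, Algorithms in Tue, Chem in Wed.

Tue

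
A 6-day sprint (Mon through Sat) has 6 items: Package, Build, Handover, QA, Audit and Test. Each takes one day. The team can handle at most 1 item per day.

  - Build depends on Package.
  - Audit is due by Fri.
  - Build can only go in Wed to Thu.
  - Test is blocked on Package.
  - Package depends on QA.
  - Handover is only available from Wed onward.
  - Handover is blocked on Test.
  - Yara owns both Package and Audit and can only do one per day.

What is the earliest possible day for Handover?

Handover is available from Wed; precedence pushes Handover to at least Thu.
Handover at Sat is achievable: Test -> Fri; Audit -> Thu; Build -> Wed; Handover -> Sat; QA -> Mon; Package -> Tue.
Nothing earlier works — the conflict and capacity constraints rule out every day before Sat.

Sat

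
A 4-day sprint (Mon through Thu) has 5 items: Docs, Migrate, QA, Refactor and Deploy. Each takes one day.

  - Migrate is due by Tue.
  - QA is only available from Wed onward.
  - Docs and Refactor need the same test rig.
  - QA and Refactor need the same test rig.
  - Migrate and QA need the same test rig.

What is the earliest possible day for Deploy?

Mon

Deploy at Mon is achievable: Migrate -> Mon; Refactor -> Tue; Docs -> Mon; Deploy -> Mon; QA -> Wed.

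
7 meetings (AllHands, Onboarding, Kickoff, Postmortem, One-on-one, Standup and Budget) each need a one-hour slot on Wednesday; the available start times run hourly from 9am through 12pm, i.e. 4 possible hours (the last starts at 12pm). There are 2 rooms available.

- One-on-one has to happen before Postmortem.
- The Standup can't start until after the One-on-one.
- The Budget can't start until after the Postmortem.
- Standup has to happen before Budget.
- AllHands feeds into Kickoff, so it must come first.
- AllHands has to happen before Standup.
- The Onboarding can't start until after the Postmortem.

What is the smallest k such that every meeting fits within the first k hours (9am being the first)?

The precedence chain requires at least 3 distinct hours.
With at most 2 per hour and 7 meetings, at least 4 hours are needed.
4 works (last occupied hour: 12pm): for example Onboarding=11am, Kickoff=12pm, One-on-one=9am, Postmortem=10am, Budget=11am, AllHands=9am, Standup=10am.

4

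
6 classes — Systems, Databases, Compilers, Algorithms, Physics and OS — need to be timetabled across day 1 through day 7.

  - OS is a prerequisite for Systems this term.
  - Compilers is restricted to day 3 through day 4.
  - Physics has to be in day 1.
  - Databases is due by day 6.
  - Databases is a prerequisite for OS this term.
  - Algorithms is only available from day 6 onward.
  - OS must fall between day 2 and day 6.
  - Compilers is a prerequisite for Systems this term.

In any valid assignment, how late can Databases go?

day 5

Databases's own window allows nothing later than day 6; downstream work caps Databases at day 5.
Databases at day 5 is achievable: Systems in day 7, Databases in day 5, Algorithms in day 6, Physics in day 1, Compilers in day 3, OS in day 6.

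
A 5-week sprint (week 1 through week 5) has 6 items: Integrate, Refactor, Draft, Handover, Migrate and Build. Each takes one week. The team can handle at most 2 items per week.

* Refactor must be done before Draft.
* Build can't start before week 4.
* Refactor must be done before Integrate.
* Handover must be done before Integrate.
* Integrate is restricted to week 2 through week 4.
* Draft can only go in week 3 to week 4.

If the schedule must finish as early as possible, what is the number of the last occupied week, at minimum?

The precedence chain requires at least 2 distinct weeks.
With at most 2 per week and 6 work items, at least 3 weeks are needed.
Build can't be placed before week 4, so the schedule must run through at least week 4.
4 works (last occupied week: week 4): for example Handover=week 1, Draft=week 3, Integrate=week 2, Build=week 4, Migrate=week 2, Refactor=week 1.

4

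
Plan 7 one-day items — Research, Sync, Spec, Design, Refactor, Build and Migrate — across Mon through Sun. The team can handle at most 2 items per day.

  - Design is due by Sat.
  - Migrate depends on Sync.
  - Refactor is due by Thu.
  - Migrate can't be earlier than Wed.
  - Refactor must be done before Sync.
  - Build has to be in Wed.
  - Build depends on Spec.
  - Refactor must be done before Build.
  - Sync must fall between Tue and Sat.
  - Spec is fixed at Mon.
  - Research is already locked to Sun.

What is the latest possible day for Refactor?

Refactor's own window allows nothing later than Thu; downstream work caps Refactor at Tue.
Refactor at Tue is achievable: Migrate in Thu; Refactor in Tue; Research in Sun; Build in Wed; Design in Mon; Spec in Mon; Sync in Wed.

Tue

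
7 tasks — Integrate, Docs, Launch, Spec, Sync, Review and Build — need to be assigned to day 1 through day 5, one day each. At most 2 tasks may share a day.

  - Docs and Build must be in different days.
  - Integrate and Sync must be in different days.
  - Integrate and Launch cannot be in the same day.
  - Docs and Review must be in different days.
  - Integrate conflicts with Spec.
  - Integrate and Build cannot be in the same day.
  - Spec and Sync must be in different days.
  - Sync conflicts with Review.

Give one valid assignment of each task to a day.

Sync in day 3, Spec in day 2, Review in day 4, Build in day 3, Integrate in day 1, Launch in day 2, Docs in day 1

Checking: Docs(day 1) != Review(day 4); Integrate(day 1) != Sync(day 3); Integrate(day 1) != Build(day 3); Sync(day 3) != Review(day 4); Integrate(day 1) != Spec(day 2); Spec(day 2) != Sync(day 3); Docs(day 1) != Build(day 3); Integrate(day 1) != Launch(day 2); max 2 per day (cap 2).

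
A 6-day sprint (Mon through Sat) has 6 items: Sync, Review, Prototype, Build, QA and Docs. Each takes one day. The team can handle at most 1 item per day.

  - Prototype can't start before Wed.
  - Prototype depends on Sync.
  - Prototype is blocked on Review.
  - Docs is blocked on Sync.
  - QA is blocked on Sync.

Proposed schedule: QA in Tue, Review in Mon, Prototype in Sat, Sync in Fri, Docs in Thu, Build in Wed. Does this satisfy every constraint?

No — it violates: QA is blocked on Sync

QA is blocked on Sync — violated.
Prototype depends on Sync — holds.
Docs is blocked on Sync — violated.
Prototype is blocked on Review — holds.
The team can handle at most 1 item per day — holds.
Prototype can't start before Wed — holds.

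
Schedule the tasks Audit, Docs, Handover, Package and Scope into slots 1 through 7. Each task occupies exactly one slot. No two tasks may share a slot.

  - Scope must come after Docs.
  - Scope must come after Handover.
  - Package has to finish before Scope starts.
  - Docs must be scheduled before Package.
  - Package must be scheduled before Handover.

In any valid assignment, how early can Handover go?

3

Precedence pushes Handover to at least 3; downstream work caps Handover at 6.
Handover at 3 is achievable: Scope=4, Docs=1, Audit=5, Package=2, Handover=3.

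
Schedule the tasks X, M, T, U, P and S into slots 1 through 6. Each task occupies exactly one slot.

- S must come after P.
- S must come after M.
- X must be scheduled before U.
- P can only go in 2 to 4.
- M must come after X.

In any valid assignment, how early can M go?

2

Precedence pushes M to at least 2; downstream work caps M at 5.
M at 2 is achievable: T -> 1, P -> 2, M -> 2, U -> 2, X -> 1, S -> 3.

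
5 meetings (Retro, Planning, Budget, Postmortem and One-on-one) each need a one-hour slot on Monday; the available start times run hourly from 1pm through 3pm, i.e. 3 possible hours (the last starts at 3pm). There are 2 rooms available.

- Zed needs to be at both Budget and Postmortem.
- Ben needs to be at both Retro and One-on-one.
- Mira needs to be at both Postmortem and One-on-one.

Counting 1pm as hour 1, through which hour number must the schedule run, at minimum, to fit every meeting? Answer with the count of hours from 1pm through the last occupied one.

3 hours

With at most 2 per hour and 5 meetings, at least 3 hours are needed.
3 works (last occupied hour: 3pm): for example Postmortem -> 3pm; Retro -> 1pm; Budget -> 2pm; Planning -> 1pm; One-on-one -> 2pm.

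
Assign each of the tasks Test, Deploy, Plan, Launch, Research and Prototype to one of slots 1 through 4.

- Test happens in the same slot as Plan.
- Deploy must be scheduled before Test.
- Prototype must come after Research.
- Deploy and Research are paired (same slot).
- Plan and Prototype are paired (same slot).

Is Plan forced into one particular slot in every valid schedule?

Plan can be 2 (e.g. Test in 2, Launch in 1, Research in 1, Deploy in 1, Plan in 2, Prototype in 2) or 3 (e.g. Research=1; Prototype=3; Launch=1; Deploy=1; Test=3; Plan=3).

No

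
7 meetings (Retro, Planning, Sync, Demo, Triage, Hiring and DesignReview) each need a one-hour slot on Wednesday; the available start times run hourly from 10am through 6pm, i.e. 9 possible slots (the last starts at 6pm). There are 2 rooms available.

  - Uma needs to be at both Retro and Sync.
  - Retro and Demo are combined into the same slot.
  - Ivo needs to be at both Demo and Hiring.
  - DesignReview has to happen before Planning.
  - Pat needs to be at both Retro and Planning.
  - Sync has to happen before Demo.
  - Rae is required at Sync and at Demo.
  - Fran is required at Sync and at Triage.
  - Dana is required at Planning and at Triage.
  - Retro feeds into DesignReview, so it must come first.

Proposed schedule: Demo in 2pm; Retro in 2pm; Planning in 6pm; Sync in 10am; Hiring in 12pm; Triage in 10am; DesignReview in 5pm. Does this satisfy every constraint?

Invalid. Fran is required at Sync and at Triage.

Sync has to happen before Demo — holds.
Uma needs to be at both Retro and Sync — holds.
Fran is required at Sync and at Triage — violated.
Dana is required at Planning and at Triage — holds.
Ivo needs to be at both Demo and Hiring — holds.
Pat needs to be at both Retro and Planning — holds.
DesignReview has to happen before Planning — holds.
Rae is required at Sync and at Demo — holds.
Retro and Demo are combined into the same slot — holds.
Retro feeds into DesignReview, so it must come first — holds.
There are 2 rooms available — holds.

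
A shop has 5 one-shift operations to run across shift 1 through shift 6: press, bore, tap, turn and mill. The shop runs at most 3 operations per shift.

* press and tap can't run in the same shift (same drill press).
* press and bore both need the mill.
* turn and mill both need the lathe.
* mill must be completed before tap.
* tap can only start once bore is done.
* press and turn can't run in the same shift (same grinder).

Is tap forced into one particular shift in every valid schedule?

No

tap can be shift 2 (e.g. press -> shift 3, turn -> shift 2, bore -> shift 1, tap -> shift 2, mill -> shift 1) or shift 3 (e.g. bore -> shift 1; turn -> shift 3; tap -> shift 3; mill -> shift 1; press -> shift 2).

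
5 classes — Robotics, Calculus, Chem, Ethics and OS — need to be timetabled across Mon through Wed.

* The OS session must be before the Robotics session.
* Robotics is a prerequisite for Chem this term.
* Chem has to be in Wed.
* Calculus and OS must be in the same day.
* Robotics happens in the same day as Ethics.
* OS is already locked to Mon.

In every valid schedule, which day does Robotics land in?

Tue

OS is fixed at Mon and must come before Robotics, so Robotics is at least Tue.
Chem is fixed at Wed and must come after Robotics, so Robotics is at most Tue.
So Robotics must be Tue.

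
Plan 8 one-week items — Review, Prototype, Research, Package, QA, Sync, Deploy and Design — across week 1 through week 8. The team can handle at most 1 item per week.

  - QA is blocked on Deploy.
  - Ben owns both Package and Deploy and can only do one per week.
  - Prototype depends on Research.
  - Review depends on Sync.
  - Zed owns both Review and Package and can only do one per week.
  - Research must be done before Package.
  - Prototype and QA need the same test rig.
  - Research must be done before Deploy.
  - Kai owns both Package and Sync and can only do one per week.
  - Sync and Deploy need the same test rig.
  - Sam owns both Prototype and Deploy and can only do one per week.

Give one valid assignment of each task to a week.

Prototype=week 5, Review=week 4, Sync=week 3, Design=week 8, Package=week 6, Research=week 1, Deploy=week 2, QA=week 7

Checking: Research(week 1) before Package(week 6); Research(week 1) before Deploy(week 2); Deploy(week 2) before QA(week 7); Sync(week 3) before Review(week 4); Research(week 1) before Prototype(week 5); Package(week 6) != Sync(week 3); Sync(week 3) != Deploy(week 2); Prototype(week 5) != Deploy(week 2); Review(week 4) != Package(week 6); Prototype(week 5) != QA(week 7); Package(week 6) != Deploy(week 2); max 1 per week (cap 1).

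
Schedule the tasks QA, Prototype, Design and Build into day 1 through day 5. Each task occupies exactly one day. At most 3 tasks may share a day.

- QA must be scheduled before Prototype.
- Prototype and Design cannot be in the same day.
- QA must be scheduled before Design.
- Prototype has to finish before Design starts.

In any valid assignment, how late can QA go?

day 3

Downstream work caps QA at day 3.
QA at day 3 is achievable: Build=day 1; Design=day 5; Prototype=day 4; QA=day 3.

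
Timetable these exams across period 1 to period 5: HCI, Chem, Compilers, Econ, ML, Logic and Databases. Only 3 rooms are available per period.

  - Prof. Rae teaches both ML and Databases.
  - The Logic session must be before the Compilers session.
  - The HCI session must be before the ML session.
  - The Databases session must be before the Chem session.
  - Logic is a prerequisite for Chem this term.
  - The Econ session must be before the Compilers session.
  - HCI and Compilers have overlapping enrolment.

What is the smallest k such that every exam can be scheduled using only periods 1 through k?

The precedence chain requires at least 2 distinct periods.
With at most 3 per period and 7 exams, at least 3 periods are needed.
3 works (last occupied period: period 3): for example Chem in period 2, Logic in period 1, Compilers in period 3, HCI in period 1, Databases in period 1, ML in period 2, Econ in period 2.

3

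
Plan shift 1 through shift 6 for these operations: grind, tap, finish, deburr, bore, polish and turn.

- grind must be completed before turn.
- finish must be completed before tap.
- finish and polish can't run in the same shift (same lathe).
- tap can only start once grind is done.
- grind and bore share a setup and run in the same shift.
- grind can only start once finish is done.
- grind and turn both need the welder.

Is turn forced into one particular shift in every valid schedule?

No

turn can be shift 3 (e.g. polish=shift 2, bore=shift 2, grind=shift 2, deburr=shift 1, finish=shift 1, turn=shift 3, tap=shift 3) or shift 4 (e.g. tap -> shift 3; bore -> shift 2; grind -> shift 2; finish -> shift 1; deburr -> shift 1; polish -> shift 2; turn -> shift 4).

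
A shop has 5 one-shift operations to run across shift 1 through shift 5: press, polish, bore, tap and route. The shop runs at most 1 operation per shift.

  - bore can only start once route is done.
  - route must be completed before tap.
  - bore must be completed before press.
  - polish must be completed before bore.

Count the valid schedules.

7

Splitting on press: it can be shift 4 (2), shift 5 (5). Listing each branch's schedules as (polish, bore, tap, route) by shift number:
press=shift 4: (1,3,5,2) (2,3,5,1) — 2.
press=shift 5: (1,3,4,2) (1,4,3,2) (2,3,4,1) (2,4,3,1) (3,4,2,1) — 5.
Summing: 2 + 5 = 7.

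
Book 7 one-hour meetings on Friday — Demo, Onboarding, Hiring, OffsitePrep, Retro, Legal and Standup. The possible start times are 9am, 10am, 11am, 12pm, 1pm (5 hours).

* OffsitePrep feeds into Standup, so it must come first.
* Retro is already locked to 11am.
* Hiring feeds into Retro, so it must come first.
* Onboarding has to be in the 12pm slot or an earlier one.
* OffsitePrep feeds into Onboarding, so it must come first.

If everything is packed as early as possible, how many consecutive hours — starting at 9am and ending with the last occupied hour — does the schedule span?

The precedence chain requires at least 2 distinct hours.
Retro can't be placed before 11am — that is hour 3 counting from 9am — so the schedule must run through at least 3 hours.
3 works (last occupied hour: 11am): for example OffsitePrep -> 9am; Retro -> 11am; Onboarding -> 10am; Legal -> 9am; Demo -> 9am; Hiring -> 9am; Standup -> 10am.

3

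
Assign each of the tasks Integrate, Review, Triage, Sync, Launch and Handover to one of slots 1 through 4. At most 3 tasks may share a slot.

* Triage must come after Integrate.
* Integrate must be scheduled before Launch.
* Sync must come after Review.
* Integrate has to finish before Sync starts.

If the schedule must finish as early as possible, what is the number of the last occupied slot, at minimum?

The precedence chain requires at least 2 distinct slots.
With at most 3 per slot and 6 tasks, at least 2 slots are needed.
2 works (last occupied slot: 2): for example Triage -> 2, Review -> 1, Handover -> 1, Launch -> 2, Sync -> 2, Integrate -> 1.

2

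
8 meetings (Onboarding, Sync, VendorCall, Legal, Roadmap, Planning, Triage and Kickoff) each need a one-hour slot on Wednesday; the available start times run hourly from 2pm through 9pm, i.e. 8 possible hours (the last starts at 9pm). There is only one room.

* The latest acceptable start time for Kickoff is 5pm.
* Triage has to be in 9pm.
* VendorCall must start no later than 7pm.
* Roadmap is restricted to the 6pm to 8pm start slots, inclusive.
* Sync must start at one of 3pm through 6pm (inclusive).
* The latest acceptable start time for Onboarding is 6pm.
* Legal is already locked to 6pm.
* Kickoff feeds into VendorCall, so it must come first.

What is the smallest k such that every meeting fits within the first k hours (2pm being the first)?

The precedence chain requires at least 2 distinct hours.
With at most 1 per hour and 8 meetings, at least 8 hours are needed.
Triage can't be placed before 9pm — that is hour 8 counting from 2pm — so the schedule must run through at least 8 hours.
8 works (last occupied hour: 9pm): for example Onboarding -> 4pm; Legal -> 6pm; Kickoff -> 2pm; Sync -> 3pm; Planning -> 8pm; Roadmap -> 7pm; VendorCall -> 5pm; Triage -> 9pm.

8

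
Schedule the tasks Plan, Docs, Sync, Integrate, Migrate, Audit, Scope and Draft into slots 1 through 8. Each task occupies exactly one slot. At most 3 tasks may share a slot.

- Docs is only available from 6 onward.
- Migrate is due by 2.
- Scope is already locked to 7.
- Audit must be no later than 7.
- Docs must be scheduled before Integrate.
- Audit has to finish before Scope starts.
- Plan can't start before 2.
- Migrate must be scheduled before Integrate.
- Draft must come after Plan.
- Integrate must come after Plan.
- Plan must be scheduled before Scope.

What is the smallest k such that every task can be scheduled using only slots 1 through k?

The precedence chain requires at least 2 distinct slots.
With at most 3 per slot and 8 tasks, at least 3 slots are needed.
Scope can't be placed before 7, so the schedule must run through at least slot 7.
7 works (last occupied slot: 7): for example Draft=3, Migrate=1, Scope=7, Integrate=7, Audit=1, Plan=2, Docs=6, Sync=1.

7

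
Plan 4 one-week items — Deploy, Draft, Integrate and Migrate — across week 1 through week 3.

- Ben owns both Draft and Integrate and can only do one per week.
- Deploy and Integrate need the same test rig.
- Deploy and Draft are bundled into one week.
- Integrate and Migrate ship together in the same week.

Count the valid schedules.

6

Splitting on Deploy: it can be week 1 (2), week 2 (2), week 3 (2). Listing each branch's schedules as (Draft, Integrate, Migrate) by week number:
Deploy=week 1: (1,2,2) (1,3,3) — 2.
Deploy=week 2: (2,1,1) (2,3,3) — 2.
Deploy=week 3: (3,1,1) (3,2,2) — 2.
Summing: 2 + 2 + 2 = 6.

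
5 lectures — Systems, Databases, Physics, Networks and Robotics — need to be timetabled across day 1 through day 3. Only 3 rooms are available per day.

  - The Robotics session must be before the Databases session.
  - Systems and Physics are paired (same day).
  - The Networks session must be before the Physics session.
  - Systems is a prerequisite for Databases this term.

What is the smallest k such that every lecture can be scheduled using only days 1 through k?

3 days

The precedence chain requires at least 3 distinct days.
With at most 3 per day and 5 lectures, at least 2 days are needed.
3 works (last occupied day: day 3): for example Databases in day 3, Networks in day 1, Robotics in day 1, Systems in day 2, Physics in day 2.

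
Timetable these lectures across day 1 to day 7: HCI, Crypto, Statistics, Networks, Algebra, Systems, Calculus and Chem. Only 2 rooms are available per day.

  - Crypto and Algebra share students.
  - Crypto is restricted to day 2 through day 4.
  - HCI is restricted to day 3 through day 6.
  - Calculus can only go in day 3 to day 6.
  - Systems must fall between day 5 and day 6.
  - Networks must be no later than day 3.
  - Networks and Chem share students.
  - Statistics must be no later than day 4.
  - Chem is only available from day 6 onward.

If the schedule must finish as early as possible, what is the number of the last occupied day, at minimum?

With at most 2 per day and 8 lectures, at least 4 days are needed.
Chem can't be placed before day 6, so the schedule must run through at least day 6.
6 works (last occupied day: day 6): for example Chem in day 6; Algebra in day 4; Calculus in day 3; Systems in day 5; Networks in day 1; HCI in day 3; Crypto in day 2; Statistics in day 1.

day 6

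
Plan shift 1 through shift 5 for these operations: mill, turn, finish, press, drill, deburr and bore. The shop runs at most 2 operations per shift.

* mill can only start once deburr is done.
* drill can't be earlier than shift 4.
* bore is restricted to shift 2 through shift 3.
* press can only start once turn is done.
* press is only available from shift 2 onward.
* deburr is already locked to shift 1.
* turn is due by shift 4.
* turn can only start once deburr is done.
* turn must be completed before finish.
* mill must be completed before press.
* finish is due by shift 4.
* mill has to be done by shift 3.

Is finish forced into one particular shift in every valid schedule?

finish can be shift 3 (e.g. bore -> shift 2; mill -> shift 3; turn -> shift 2; finish -> shift 3; press -> shift 4; deburr -> shift 1; drill -> shift 4) or shift 4 (e.g. press=shift 5; mill=shift 2; bore=shift 2; drill=shift 4; turn=shift 3; deburr=shift 1; finish=shift 4).

No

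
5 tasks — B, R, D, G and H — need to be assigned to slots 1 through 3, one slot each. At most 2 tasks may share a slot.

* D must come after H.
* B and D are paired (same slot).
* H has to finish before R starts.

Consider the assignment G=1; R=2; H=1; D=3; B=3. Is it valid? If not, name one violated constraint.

Yes, all constraints hold

D must come after H — holds.
B and D are paired (same slot) — holds.
At most 2 tasks may share a slot — holds.
H has to finish before R starts — holds.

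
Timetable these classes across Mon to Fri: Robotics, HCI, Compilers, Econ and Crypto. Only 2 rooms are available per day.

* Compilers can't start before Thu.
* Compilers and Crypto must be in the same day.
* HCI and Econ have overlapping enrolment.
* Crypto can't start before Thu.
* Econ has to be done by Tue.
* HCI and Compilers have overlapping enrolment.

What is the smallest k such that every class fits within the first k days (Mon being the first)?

4

With at most 2 per day and 5 classes, at least 3 days are needed.
Compilers can't be placed before Thu — that is day 4 counting from Mon — so the schedule must run through at least 4 days.
4 works (last occupied day: Thu): for example Crypto -> Thu; Econ -> Mon; Robotics -> Mon; HCI -> Tue; Compilers -> Thu.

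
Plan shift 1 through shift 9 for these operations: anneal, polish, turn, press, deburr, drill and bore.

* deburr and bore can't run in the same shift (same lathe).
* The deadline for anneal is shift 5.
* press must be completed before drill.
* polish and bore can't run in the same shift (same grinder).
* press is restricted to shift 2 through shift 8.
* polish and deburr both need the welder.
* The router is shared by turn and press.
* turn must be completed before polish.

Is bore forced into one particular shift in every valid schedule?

No

bore can be shift 1 (e.g. anneal in shift 1; polish in shift 2; turn in shift 1; press in shift 2; deburr in shift 3; drill in shift 3; bore in shift 1) or shift 2 (e.g. drill in shift 3; deburr in shift 1; turn in shift 1; bore in shift 2; press in shift 2; polish in shift 3; anneal in shift 1).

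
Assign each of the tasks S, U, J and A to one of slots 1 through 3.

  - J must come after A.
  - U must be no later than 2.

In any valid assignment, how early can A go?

1

Downstream work caps A at 2.
A at 1 is achievable: A=1; U=1; J=2; S=1.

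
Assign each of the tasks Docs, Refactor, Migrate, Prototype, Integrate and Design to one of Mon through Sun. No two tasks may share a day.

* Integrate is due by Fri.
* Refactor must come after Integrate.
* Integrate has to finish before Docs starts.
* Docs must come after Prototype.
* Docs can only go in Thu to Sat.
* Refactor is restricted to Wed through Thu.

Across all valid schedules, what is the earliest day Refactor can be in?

Wed

Refactor is available from Wed; Refactor's own window allows nothing later than Thu.
Refactor at Wed is achievable: Integrate=Mon, Refactor=Wed, Docs=Thu, Migrate=Fri, Prototype=Tue, Design=Sat.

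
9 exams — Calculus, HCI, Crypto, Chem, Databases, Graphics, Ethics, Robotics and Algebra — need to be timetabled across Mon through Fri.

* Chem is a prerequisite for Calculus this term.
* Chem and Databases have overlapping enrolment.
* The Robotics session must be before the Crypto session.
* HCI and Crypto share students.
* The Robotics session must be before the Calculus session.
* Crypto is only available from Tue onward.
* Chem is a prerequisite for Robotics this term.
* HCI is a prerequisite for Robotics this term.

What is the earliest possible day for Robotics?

Tue

Precedence pushes Robotics to at least Tue; downstream work caps Robotics at Thu.
Robotics at Tue is achievable: Calculus in Wed; Chem in Mon; Databases in Tue; Robotics in Tue; Ethics in Mon; Algebra in Mon; Crypto in Wed; HCI in Mon; Graphics in Mon.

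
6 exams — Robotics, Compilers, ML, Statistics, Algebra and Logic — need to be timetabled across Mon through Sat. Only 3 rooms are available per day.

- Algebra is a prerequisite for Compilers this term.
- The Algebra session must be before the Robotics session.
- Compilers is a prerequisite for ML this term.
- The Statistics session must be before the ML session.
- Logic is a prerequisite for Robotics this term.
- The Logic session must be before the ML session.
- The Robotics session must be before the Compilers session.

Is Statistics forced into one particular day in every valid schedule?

Statistics can be Mon (e.g. Algebra in Mon; Statistics in Mon; Compilers in Wed; Logic in Mon; ML in Thu; Robotics in Tue) or Tue (e.g. Robotics -> Tue; ML -> Thu; Algebra -> Mon; Compilers -> Wed; Logic -> Mon; Statistics -> Tue).

No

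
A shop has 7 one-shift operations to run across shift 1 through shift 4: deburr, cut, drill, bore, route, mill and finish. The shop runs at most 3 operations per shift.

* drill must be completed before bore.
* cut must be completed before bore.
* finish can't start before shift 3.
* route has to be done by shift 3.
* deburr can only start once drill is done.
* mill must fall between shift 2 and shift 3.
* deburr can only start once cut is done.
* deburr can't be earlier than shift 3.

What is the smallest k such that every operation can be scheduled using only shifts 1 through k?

3 shifts

The precedence chain requires at least 2 distinct shifts.
With at most 3 per shift and 7 operations, at least 3 shifts are needed.
deburr can't be placed before shift 3, so the schedule must run through at least shift 3.
3 works (last occupied shift: shift 3): for example route=shift 1, drill=shift 1, bore=shift 2, mill=shift 2, finish=shift 3, cut=shift 1, deburr=shift 3.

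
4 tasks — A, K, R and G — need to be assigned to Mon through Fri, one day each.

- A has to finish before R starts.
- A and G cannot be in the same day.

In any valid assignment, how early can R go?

Precedence pushes R to at least Tue.
R at Tue is achievable: K in Mon, G in Tue, R in Tue, A in Mon.

Tue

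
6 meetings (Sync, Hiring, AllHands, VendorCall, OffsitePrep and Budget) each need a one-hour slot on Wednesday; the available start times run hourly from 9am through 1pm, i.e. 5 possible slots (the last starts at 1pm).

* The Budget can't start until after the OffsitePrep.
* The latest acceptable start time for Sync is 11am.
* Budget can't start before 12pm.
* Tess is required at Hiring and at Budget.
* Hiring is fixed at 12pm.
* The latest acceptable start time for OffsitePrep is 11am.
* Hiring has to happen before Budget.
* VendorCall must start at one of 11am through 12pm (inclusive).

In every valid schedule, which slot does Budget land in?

1pm

Budget's window is 12pm–1pm.
Hiring is fixed at 12pm, and Budget can't share a slot with Hiring.
So Budget must be 1pm.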